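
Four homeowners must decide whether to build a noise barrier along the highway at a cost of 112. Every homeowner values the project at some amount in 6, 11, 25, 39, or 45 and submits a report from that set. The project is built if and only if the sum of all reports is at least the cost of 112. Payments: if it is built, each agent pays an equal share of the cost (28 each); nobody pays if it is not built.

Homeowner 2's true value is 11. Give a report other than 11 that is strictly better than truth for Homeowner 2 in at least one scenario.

Suppose Homeowner 1 reports 11, Homeowner 3 reports 45 and Homeowner 4 reports 45.
Report 11: project built, pays 28, utility 11 - 28 = -17.
Report 6: project not built, utility 0.
So reporting 6 beats truth here (0 > -17).

6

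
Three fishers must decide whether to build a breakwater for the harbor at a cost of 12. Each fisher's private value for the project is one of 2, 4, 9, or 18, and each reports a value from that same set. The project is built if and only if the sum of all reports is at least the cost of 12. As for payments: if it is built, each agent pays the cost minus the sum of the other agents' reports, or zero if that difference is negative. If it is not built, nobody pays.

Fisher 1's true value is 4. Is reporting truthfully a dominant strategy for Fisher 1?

Yes

Check each profile of the others' reports and compare truth against every alternative report.
Others report (2, 18): truth gives 4, best alternative gives 4.
Others report (4, 9): truth gives 4, best alternative gives 4.
Others report (4, 18): truth gives 4, best alternative gives 4.
Others report (9, 4): truth gives 4, best alternative gives 4.
Others report (9, 9): truth gives 4, best alternative gives 4.
Others report (9, 18): truth gives 4, best alternative gives 4.
(Remaining 10 profiles checked similarly; truth is weakly best in each.)
In every case the truthful report is at least as good as any alternative, so it is a dominant strategy.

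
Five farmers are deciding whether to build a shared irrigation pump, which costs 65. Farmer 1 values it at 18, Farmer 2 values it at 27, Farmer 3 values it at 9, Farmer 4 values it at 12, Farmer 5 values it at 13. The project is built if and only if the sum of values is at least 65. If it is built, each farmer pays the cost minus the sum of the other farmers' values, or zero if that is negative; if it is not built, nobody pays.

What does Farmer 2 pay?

Total value 79 ≥ cost 65, so the project is built.
The other farmers' values sum to 52.
Cost minus that sum is 65 - 52 = 13.

13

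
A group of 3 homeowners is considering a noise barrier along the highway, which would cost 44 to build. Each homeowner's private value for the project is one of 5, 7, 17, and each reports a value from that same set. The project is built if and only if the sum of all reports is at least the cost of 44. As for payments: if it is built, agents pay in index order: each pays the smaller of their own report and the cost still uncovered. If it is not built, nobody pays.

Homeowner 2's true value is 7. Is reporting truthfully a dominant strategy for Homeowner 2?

Check each profile of the others' reports and compare truth against every alternative report.
Others report (5, 5): truth gives 0, best alternative gives 0.
Others report (5, 7): truth gives 0, best alternative gives 0.
Others report (5, 17): truth gives 0, best alternative gives 0.
Others report (7, 5): truth gives 0, best alternative gives 0.
Others report (7, 7): truth gives 0, best alternative gives 0.
Others report (7, 17): truth gives 0, best alternative gives 0.
(Remaining 3 profiles checked similarly; truth is weakly best in each.)
In every case the truthful report is at least as good as any alternative, so it is a dominant strategy.

Yes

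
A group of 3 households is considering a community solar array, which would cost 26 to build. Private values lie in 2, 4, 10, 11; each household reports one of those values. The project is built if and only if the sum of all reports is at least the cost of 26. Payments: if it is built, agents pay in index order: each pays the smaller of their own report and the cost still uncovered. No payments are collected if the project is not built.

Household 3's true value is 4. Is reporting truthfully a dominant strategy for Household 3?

Check each profile of the others' reports and compare truth against every alternative report.
Others report (2, 2): truth gives 0, best alternative gives 0.
Others report (2, 4): truth gives 0, best alternative gives 0.
Others report (2, 10): truth gives 0, best alternative gives 0.
Others report (2, 11): truth gives 0, best alternative gives 0.
Others report (4, 2): truth gives 0, best alternative gives 0.
Others report (4, 4): truth gives 0, best alternative gives 0.
(Remaining 10 profiles checked similarly; truth is weakly best in each.)
In every case the truthful report is at least as good as any alternative, so it is a dominant strategy.

Yes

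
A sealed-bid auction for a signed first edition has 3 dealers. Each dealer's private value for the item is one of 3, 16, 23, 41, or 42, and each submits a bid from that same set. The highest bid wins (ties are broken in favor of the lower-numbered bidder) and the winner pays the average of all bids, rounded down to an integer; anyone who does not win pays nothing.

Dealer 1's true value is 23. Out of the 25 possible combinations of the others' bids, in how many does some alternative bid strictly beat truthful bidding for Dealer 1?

Others bid (3, 3): truth gives 14; bid 3 gives 20 > 14. Violating.
Others bid (3, 16): truth gives 9; bid 16 gives 12 > 9. Violating.
Others bid (16, 3): truth gives 9; bid 16 gives 12 > 9. Violating.
Others bid (16, 16): truth gives 5; bid 16 gives 7 > 5. Violating.
Others bid (3, 23): truth gives 7; no alternative beats it.
Others bid (3, 41): truth gives 0; no alternative beats it.
(Checking all 25 profiles: 4 have a profitable deviation, 21 do not.)

4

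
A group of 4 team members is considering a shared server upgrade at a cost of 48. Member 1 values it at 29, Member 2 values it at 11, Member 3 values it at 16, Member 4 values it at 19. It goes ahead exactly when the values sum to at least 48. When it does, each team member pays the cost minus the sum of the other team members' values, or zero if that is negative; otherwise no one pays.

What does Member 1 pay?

Total value 75 ≥ cost 48, so the project is built.
The other team members' values sum to 46.
Cost minus that sum is 48 - 46 = 2.

2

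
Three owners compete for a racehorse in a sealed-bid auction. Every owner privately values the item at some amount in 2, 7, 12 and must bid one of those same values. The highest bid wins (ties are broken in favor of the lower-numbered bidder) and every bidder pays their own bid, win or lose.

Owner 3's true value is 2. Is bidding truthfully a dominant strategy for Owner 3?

Check each profile of the others' bids and compare truth against every alternative bid.
Others bid (2, 7): truth gives -2, best alternative gives -7.
Others bid (2, 12): truth gives -2, best alternative gives -7.
Others bid (7, 2): truth gives -2, best alternative gives -7.
Others bid (7, 7): truth gives -2, best alternative gives -7.
Others bid (7, 12): truth gives -2, best alternative gives -7.
Others bid (12, 2): truth gives -2, best alternative gives -7.
(Remaining 3 profiles checked similarly; truth is weakly best in each.)
In every case the truthful bid is at least as good as any alternative, so it is a dominant strategy.

Yes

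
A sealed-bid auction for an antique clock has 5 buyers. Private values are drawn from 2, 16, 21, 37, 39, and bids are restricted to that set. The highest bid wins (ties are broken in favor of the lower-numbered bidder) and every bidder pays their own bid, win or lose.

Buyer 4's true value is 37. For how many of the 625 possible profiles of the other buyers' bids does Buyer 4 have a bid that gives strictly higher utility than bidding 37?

Others bid (2, 2, 2, 2): truth gives 0; bid 16 gives 21 > 0. Violating.
Others bid (2, 2, 2, 16): truth gives 0; bid 16 gives 21 > 0. Violating.
Others bid (2, 2, 2, 21): truth gives 0; bid 21 gives 16 > 0. Violating.
Others bid (2, 2, 2, 39): truth gives -37; bid 2 gives -2 > -37. Violating.
Others bid (2, 2, 2, 37): truth gives 0; no alternative beats it.
Others bid (2, 2, 16, 37): truth gives 0; no alternative beats it.
(Checking all 625 profiles: 541 have a profitable deviation, 84 do not.)

541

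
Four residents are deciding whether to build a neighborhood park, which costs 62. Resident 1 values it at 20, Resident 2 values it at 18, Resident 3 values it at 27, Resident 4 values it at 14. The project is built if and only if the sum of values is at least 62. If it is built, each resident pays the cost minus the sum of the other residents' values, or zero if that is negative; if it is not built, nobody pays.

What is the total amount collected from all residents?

Total value 79 ≥ cost 62, so it is built.
Resident 1: others sum to 59; max(0, 62 - 59) = 3.
Resident 2: others sum to 61; max(0, 62 - 61) = 1.
Resident 3: others sum to 52; max(0, 62 - 52) = 10.
Resident 4: others sum to 65; max(0, 62 - 65) = 0.
Total collected = 3 + 1 + 10 + 0 = 14.

14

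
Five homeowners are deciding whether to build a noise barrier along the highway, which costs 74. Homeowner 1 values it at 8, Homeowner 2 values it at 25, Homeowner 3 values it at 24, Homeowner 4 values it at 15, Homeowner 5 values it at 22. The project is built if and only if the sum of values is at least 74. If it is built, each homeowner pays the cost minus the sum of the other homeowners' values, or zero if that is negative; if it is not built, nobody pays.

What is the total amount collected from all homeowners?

Total value 94 ≥ cost 74, so it is built.
Homeowner 1: others sum to 86; max(0, 74 - 86) = 0.
Homeowner 2: others sum to 69; max(0, 74 - 69) = 5.
Homeowner 3: others sum to 70; max(0, 74 - 70) = 4.
Homeowner 4: others sum to 79; max(0, 74 - 79) = 0.
Homeowner 5: others sum to 72; max(0, 74 - 72) = 2.
Total collected = 0 + 5 + 4 + 0 + 2 = 11.

11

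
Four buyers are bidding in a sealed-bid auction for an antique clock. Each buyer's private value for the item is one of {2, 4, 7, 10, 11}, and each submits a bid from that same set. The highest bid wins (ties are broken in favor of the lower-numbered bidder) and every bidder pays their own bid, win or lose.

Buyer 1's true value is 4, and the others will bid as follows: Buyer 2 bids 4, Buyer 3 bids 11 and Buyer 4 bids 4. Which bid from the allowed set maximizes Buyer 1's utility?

2

Bid 2: loses but pays 2, utility -2.
Bid 4: loses but pays 4, utility -4.
Bid 7: loses but pays 7, utility -7.
Bid 10: loses but pays 10, utility -10.
Bid 11: wins, pays 11, utility 4 - 11 = -7.
The best choice is 2 with utility -2.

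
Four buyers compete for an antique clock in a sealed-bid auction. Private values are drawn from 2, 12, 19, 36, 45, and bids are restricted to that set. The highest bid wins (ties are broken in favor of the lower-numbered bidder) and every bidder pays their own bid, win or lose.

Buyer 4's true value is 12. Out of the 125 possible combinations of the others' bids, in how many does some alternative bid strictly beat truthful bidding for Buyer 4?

124

Others bid (2, 2, 12): truth gives -12; bid 2 gives -2 > -12. Violating.
Others bid (2, 2, 19): truth gives -12; bid 2 gives -2 > -12. Violating.
Others bid (2, 2, 36): truth gives -12; bid 2 gives -2 > -12. Violating.
Others bid (2, 2, 45): truth gives -12; bid 2 gives -2 > -12. Violating.
Others bid (2, 2, 2): truth gives 0; no alternative beats it.
(Checking all 125 profiles: 124 have a profitable deviation, 1 does not.)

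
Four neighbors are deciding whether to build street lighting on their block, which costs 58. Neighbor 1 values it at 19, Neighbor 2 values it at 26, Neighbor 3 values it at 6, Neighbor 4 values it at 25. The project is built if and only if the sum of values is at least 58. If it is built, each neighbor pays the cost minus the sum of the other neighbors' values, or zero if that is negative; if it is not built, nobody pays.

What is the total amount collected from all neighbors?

Total value 76 ≥ cost 58, so it is built.
Neighbor 1: others sum to 57; max(0, 58 - 57) = 1.
Neighbor 2: others sum to 50; max(0, 58 - 50) = 8.
Neighbor 3: others sum to 70; max(0, 58 - 70) = 0.
Neighbor 4: others sum to 51; max(0, 58 - 51) = 7.
Total collected = 1 + 8 + 0 + 7 = 16.

16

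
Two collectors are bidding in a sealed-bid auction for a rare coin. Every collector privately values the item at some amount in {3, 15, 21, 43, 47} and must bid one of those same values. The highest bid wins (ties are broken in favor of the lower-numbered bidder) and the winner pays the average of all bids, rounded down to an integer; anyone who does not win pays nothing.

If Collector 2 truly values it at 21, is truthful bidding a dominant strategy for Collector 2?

No

Consider the case where Collector 1 bids 3.
Truthful bid 21: wins, pays 12, utility 21 - 12 = 9.
Bid 15 instead: wins, pays 9, utility 21 - 9 = 12.
Since 12 > 9, bidding 15 is strictly better here, so truthful bidding is not dominant.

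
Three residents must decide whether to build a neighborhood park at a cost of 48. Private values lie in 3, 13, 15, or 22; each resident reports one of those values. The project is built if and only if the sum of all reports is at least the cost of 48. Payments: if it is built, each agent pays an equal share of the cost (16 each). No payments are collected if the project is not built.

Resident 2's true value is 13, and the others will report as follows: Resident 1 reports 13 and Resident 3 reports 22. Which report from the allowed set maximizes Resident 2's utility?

Report 3: project not built, utility 0.
Report 13: project built, pays 16, utility 13 - 16 = -3.
Report 15: project built, pays 16, utility 13 - 16 = -3.
Report 22: project built, pays 16, utility 13 - 16 = -3.
The best choice is 3 with utility 0.

3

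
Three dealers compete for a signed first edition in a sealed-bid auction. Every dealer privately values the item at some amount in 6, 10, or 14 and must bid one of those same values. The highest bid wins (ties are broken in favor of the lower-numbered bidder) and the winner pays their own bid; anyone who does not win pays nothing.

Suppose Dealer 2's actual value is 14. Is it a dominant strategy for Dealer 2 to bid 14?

No

Consider the case where Dealer 1 bids 6 and Dealer 3 bids 6.
Truthful bid 14: wins, pays 14, utility 14 - 14 = 0.
Bid 10 instead: wins, pays 10, utility 14 - 10 = 4.
Since 4 > 0, bidding 10 is strictly better here, so truthful bidding is not dominant.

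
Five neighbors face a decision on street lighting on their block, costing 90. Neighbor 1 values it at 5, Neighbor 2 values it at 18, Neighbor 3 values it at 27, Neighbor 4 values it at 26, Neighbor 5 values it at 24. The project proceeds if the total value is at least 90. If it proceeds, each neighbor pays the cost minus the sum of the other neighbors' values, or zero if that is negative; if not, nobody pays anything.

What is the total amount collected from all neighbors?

55

Total value 100 ≥ cost 90, so it is built.
Neighbor 1: others sum to 95; max(0, 90 - 95) = 0.
Neighbor 2: others sum to 82; max(0, 90 - 82) = 8.
Neighbor 3: others sum to 73; max(0, 90 - 73) = 17.
Neighbor 4: others sum to 74; max(0, 90 - 74) = 16.
Neighbor 5: others sum to 76; max(0, 90 - 76) = 14.
Total collected = 0 + 8 + 17 + 16 + 14 = 55.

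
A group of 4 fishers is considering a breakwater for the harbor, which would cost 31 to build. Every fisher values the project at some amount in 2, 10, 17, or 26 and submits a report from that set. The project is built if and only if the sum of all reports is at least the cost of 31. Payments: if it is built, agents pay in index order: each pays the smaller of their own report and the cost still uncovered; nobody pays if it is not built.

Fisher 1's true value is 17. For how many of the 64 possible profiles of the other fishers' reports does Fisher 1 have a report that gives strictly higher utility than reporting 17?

60

Others report (2, 2, 17): truth gives 0; report 10 gives 7 > 0. Violating.
Others report (2, 2, 26): truth gives 0; report 2 gives 15 > 0. Violating.
Others report (2, 10, 10): truth gives 0; report 10 gives 7 > 0. Violating.
Others report (2, 10, 17): truth gives 0; report 2 gives 15 > 0. Violating.
Others report (2, 2, 2): truth gives 0; no alternative beats it.
Others report (2, 2, 10): truth gives 0; no alternative beats it.
(Checking all 64 profiles: 60 have a profitable deviation, 4 do not.)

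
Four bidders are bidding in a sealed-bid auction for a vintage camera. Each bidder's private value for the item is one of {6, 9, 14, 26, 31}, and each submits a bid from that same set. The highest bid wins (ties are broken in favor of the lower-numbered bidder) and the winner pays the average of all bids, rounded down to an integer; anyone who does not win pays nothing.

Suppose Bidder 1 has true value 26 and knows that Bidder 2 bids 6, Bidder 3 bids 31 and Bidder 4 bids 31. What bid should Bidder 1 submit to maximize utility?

31

Bid 6: loses, pays 0, utility 0.
Bid 9: loses, pays 0, utility 0.
Bid 14: loses, pays 0, utility 0.
Bid 26: loses, pays 0, utility 0.
Bid 31: wins, pays 24, utility 26 - 24 = 2.
The best choice is 31 with utility 2.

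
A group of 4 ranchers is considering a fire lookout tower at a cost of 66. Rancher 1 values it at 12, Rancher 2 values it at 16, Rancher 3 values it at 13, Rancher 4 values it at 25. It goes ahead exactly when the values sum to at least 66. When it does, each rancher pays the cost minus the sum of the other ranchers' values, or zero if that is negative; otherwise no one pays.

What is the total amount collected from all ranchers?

Total value 66 ≥ cost 66, so it is built.
Rancher 1: others sum to 54; max(0, 66 - 54) = 12.
Rancher 2: others sum to 50; max(0, 66 - 50) = 16.
Rancher 3: others sum to 53; max(0, 66 - 53) = 13.
Rancher 4: others sum to 41; max(0, 66 - 41) = 25.
Total collected = 12 + 16 + 13 + 25 = 66.

66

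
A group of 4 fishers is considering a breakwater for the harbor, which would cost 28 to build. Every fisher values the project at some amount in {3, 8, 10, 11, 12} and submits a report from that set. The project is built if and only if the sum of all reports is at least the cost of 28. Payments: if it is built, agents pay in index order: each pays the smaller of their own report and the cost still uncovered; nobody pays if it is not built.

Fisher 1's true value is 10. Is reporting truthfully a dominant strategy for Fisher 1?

No

Consider the case where Fisher 2 reports 3, Fisher 3 reports 8 and Fisher 4 reports 10.
Truthful report 10: project built, pays 10, utility 10 - 10 = 0.
Report 8 instead: project built, pays 8, utility 10 - 8 = 2.
Since 2 > 0, reporting 8 is strictly better here, so truthful reporting is not dominant.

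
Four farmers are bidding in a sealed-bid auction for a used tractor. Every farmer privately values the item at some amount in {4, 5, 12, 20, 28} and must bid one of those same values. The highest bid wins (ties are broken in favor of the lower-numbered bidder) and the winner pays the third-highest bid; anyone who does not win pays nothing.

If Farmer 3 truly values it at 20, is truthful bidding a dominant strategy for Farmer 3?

Consider the case where Farmer 1 bids 4, Farmer 2 bids 4 and Farmer 4 bids 28.
Truthful bid 20: loses, pays 0, utility 0.
Bid 28 instead: wins, pays 4, utility 20 - 4 = 16.
Since 16 > 0, bidding 28 is strictly better here, so truthful bidding is not dominant.

No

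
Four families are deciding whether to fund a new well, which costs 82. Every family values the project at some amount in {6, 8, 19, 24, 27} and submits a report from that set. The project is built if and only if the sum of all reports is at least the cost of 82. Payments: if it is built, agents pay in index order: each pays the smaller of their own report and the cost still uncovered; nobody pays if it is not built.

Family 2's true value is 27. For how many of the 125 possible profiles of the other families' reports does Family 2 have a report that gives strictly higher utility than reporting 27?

38

Others report (6, 27, 27): truth gives 0; report 24 gives 3 > 0. Violating.
Others report (8, 24, 27): truth gives 0; report 24 gives 3 > 0. Violating.
Others report (8, 27, 24): truth gives 0; report 24 gives 3 > 0. Violating.
Others report (8, 27, 27): truth gives 0; report 24 gives 3 > 0. Violating.
Others report (6, 6, 6): truth gives 0; no alternative beats it.
Others report (6, 6, 8): truth gives 0; no alternative beats it.
(Checking all 125 profiles: 38 have a profitable deviation, 87 do not.)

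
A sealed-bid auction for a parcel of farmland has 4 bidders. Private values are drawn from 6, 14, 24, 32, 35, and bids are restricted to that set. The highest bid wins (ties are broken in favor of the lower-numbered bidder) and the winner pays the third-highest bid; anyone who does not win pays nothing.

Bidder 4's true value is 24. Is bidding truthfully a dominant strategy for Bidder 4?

No

Consider the case where Bidder 1 bids 6, Bidder 2 bids 6 and Bidder 3 bids 24.
Truthful bid 24: loses, pays 0, utility 0.
Bid 32 instead: wins, pays 6, utility 24 - 6 = 18.
Since 18 > 0, bidding 32 is strictly better here, so truthful bidding is not dominant.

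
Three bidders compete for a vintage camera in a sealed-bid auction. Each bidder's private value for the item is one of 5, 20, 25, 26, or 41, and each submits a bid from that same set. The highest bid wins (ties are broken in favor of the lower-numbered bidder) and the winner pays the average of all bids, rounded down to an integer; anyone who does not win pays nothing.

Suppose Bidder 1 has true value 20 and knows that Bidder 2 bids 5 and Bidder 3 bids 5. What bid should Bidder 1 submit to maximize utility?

Bid 5: wins, pays 5, utility 20 - 5 = 15.
Bid 20: wins, pays 10, utility 20 - 10 = 10.
Bid 25: wins, pays 11, utility 20 - 11 = 9.
Bid 26: wins, pays 12, utility 20 - 12 = 8.
Bid 41: wins, pays 17, utility 20 - 17 = 3.
The best choice is 5 with utility 15.

5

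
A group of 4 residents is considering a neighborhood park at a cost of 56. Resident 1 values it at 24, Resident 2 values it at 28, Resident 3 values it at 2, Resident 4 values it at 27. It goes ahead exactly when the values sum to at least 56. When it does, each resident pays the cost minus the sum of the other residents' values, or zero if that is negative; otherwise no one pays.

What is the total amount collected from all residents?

Total value 81 ≥ cost 56, so it is built.
Resident 1: others sum to 57; max(0, 56 - 57) = 0.
Resident 2: others sum to 53; max(0, 56 - 53) = 3.
Resident 3: others sum to 79; max(0, 56 - 79) = 0.
Resident 4: others sum to 54; max(0, 56 - 54) = 2.
Total collected = 0 + 3 + 0 + 2 = 5.

5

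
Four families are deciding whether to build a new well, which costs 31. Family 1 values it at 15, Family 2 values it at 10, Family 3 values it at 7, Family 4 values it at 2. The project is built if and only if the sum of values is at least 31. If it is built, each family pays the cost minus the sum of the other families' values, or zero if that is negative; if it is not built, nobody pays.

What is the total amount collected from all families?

23

Total value 34 ≥ cost 31, so it is built.
Family 1: others sum to 19; max(0, 31 - 19) = 12.
Family 2: others sum to 24; max(0, 31 - 24) = 7.
Family 3: others sum to 27; max(0, 31 - 27) = 4.
Family 4: others sum to 32; max(0, 31 - 32) = 0.
Total collected = 12 + 7 + 4 + 0 = 23.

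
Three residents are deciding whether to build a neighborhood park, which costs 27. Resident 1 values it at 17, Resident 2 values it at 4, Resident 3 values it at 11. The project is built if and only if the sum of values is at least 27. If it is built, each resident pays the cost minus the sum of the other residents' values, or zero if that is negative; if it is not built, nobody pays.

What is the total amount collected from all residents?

Total value 32 ≥ cost 27, so it is built.
Resident 1: others sum to 15; max(0, 27 - 15) = 12.
Resident 2: others sum to 28; max(0, 27 - 28) = 0.
Resident 3: others sum to 21; max(0, 27 - 21) = 6.
Total collected = 12 + 0 + 6 = 18.

18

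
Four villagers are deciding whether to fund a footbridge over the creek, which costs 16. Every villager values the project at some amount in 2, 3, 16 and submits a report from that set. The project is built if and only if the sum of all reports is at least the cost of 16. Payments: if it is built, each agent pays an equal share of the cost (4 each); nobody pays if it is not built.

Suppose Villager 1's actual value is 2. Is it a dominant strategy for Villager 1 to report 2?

Check each profile of the others' reports and compare truth against every alternative report.
Others report (2, 2, 16): truth gives -2, best alternative gives -2.
Others report (2, 3, 16): truth gives -2, best alternative gives -2.
Others report (2, 16, 2): truth gives -2, best alternative gives -2.
Others report (2, 16, 3): truth gives -2, best alternative gives -2.
Others report (2, 16, 16): truth gives -2, best alternative gives -2.
Others report (3, 2, 16): truth gives -2, best alternative gives -2.
(Remaining 21 profiles checked similarly; truth is weakly best in each.)
In every case the truthful report is at least as good as any alternative, so it is a dominant strategy.

Yes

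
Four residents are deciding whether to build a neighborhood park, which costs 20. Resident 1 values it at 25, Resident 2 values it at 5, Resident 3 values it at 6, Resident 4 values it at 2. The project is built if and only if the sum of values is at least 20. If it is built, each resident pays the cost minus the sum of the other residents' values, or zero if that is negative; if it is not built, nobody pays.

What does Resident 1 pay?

7

Total value 38 ≥ cost 20, so the project is built.
The other residents' values sum to 13.
Cost minus that sum is 20 - 13 = 7.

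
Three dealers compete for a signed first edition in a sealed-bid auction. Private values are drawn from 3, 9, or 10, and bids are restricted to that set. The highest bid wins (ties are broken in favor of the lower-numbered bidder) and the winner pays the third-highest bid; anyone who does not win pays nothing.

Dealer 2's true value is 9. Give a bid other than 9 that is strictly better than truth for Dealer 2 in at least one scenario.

10

Suppose Dealer 1 bids 3 and Dealer 3 bids 10.
Bid 9: loses, pays 0, utility 0.
Bid 10: wins, pays 3, utility 9 - 3 = 6.
So bidding 10 beats truth here (6 > 0).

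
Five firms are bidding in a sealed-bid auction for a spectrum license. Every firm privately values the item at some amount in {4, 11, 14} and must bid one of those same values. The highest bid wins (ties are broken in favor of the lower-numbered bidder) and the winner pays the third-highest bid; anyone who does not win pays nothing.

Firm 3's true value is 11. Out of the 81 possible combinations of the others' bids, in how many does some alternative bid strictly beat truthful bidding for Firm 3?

Others bid (4, 4, 4, 14): truth gives 0; bid 14 gives 7 > 0. Violating.
Others bid (4, 4, 14, 4): truth gives 0; bid 14 gives 7 > 0. Violating.
Others bid (4, 11, 4, 4): truth gives 0; bid 14 gives 7 > 0. Violating.
Others bid (11, 4, 4, 4): truth gives 0; bid 14 gives 7 > 0. Violating.
Others bid (4, 4, 4, 4): truth gives 7; no alternative beats it.
Others bid (4, 4, 4, 11): truth gives 7; no alternative beats it.
(Checking all 81 profiles: 4 have a profitable deviation, 77 do not.)

4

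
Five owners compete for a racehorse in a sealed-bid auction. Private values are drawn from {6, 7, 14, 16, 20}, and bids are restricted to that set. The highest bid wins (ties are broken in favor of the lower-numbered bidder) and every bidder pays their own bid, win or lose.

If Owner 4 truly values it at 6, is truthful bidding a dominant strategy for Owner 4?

No

Consider the case where Owner 1 bids 6, Owner 2 bids 6, Owner 3 bids 6 and Owner 5 bids 6.
Truthful bid 6: loses but pays 6, utility -6.
Bid 7 instead: wins, pays 7, utility 6 - 7 = -1.
Since -1 > -6, bidding 7 is strictly better here, so truthful bidding is not dominant.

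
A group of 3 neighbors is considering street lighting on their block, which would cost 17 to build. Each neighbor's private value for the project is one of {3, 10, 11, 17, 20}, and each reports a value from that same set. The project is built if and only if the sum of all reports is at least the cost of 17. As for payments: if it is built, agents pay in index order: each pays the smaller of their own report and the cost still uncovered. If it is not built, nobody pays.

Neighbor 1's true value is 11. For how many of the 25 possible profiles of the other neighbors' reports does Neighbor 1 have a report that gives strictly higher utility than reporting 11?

Others report (3, 10): truth gives 0; report 10 gives 1 > 0. Violating.
Others report (3, 11): truth gives 0; report 3 gives 8 > 0. Violating.
Others report (3, 17): truth gives 0; report 3 gives 8 > 0. Violating.
Others report (3, 20): truth gives 0; report 3 gives 8 > 0. Violating.
Others report (3, 3): truth gives 0; no alternative beats it.
(Checking all 25 profiles: 24 have a profitable deviation, 1 does not.)

24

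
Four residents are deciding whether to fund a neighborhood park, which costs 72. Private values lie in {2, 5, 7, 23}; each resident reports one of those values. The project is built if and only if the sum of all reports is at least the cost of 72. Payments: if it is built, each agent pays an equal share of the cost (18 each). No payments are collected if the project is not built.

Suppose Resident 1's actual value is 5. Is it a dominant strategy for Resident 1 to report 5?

Consider the case where Resident 2 reports 23, Resident 3 reports 23 and Resident 4 reports 23.
Truthful report 5: project built, pays 18, utility 5 - 18 = -13.
Report 2 instead: project not built, utility 0.
Since 0 > -13, reporting 2 is strictly better here, so truthful reporting is not dominant.

No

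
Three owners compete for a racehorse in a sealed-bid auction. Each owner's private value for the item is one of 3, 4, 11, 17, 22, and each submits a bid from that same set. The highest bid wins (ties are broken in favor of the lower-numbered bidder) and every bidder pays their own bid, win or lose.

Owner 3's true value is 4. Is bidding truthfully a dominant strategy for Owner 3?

Consider the case where Owner 1 bids 3 and Owner 2 bids 4.
Truthful bid 4: loses but pays 4, utility -4.
Bid 3 instead: loses but pays 3, utility -3.
Since -3 > -4, bidding 3 is strictly better here, so truthful bidding is not dominant.

No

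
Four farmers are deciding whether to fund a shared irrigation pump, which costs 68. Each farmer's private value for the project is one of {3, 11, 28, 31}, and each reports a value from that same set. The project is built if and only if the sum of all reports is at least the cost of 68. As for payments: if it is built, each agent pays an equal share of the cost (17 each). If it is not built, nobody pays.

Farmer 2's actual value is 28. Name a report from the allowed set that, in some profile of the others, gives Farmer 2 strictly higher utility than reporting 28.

Suppose Farmer 1 reports 3, Farmer 3 reports 3 and Farmer 4 reports 31.
Report 28: project not built, utility 0.
Report 31: project built, pays 17, utility 28 - 17 = 11.
So reporting 31 beats truth here (11 > 0).

31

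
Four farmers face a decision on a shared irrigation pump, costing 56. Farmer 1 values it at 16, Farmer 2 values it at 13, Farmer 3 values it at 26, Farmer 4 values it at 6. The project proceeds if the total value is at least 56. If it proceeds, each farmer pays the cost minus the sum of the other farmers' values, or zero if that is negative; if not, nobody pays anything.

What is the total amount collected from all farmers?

Total value 61 ≥ cost 56, so it is built.
Farmer 1: others sum to 45; max(0, 56 - 45) = 11.
Farmer 2: others sum to 48; max(0, 56 - 48) = 8.
Farmer 3: others sum to 35; max(0, 56 - 35) = 21.
Farmer 4: others sum to 55; max(0, 56 - 55) = 1.
Total collected = 11 + 8 + 21 + 1 = 41.

41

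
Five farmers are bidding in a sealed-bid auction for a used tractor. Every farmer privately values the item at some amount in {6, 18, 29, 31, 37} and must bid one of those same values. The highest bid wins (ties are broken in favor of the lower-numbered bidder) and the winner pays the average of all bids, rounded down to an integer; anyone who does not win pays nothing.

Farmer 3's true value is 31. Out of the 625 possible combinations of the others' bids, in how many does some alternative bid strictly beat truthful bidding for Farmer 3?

236

Others bid (6, 6, 6, 6): truth gives 20; bid 18 gives 23 > 20. Violating.
Others bid (6, 6, 6, 18): truth gives 18; bid 18 gives 21 > 18. Violating.
Others bid (6, 6, 6, 37): truth gives 0; bid 37 gives 13 > 0. Violating.
Others bid (6, 6, 18, 6): truth gives 18; bid 18 gives 21 > 18. Violating.
Others bid (6, 6, 6, 29): truth gives 16; no alternative beats it.
Others bid (6, 6, 6, 31): truth gives 15; no alternative beats it.
(Checking all 625 profiles: 236 have a profitable deviation, 389 do not.)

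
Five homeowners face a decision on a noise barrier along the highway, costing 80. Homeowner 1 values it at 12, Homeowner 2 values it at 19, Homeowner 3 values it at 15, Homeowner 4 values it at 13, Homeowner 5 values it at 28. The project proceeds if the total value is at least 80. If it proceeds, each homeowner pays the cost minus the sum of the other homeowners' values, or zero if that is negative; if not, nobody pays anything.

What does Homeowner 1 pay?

Total value 87 ≥ cost 80, so the project is built.
The other homeowners' values sum to 75.
Cost minus that sum is 80 - 75 = 5.

5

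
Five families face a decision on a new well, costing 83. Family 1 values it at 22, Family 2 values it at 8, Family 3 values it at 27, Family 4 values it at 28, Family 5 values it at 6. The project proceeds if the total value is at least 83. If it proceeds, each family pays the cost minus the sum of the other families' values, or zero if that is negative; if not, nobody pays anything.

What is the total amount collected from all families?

Total value 91 ≥ cost 83, so it is built.
Family 1: others sum to 69; max(0, 83 - 69) = 14.
Family 2: others sum to 83; max(0, 83 - 83) = 0.
Family 3: others sum to 64; max(0, 83 - 64) = 19.
Family 4: others sum to 63; max(0, 83 - 63) = 20.
Family 5: others sum to 85; max(0, 83 - 85) = 0.
Total collected = 14 + 0 + 19 + 20 + 0 = 53.

53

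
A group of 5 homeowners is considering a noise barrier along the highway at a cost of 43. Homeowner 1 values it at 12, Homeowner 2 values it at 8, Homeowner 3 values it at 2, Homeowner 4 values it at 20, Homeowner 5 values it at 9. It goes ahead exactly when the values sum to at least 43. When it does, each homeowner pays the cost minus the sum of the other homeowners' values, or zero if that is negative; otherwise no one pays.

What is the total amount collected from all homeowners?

Total value 51 ≥ cost 43, so it is built.
Homeowner 1: others sum to 39; max(0, 43 - 39) = 4.
Homeowner 2: others sum to 43; max(0, 43 - 43) = 0.
Homeowner 3: others sum to 49; max(0, 43 - 49) = 0.
Homeowner 4: others sum to 31; max(0, 43 - 31) = 12.
Homeowner 5: others sum to 42; max(0, 43 - 42) = 1.
Total collected = 4 + 0 + 0 + 12 + 1 = 17.

17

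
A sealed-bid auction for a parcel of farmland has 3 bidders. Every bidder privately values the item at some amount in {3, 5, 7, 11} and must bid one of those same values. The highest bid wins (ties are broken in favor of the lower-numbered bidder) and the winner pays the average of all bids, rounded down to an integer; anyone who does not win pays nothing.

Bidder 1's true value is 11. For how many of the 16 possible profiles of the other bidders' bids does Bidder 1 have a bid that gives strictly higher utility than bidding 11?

9

Others bid (3, 3): truth gives 6; bid 3 gives 8 > 6. Violating.
Others bid (3, 5): truth gives 5; bid 5 gives 7 > 5. Violating.
Others bid (3, 7): truth gives 4; bid 7 gives 6 > 4. Violating.
Others bid (5, 3): truth gives 5; bid 5 gives 7 > 5. Violating.
Others bid (3, 11): truth gives 3; no alternative beats it.
Others bid (5, 11): truth gives 2; no alternative beats it.
(Checking all 16 profiles: 9 have a profitable deviation, 7 do not.)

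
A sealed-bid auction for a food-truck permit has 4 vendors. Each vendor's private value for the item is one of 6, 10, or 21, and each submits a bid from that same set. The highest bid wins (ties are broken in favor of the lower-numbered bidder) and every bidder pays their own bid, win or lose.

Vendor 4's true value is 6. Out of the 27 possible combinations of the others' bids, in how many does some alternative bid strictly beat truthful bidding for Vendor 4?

Others bid (6, 6, 6): truth gives -6; bid 10 gives -4 > -6. Violating.
Others bid (6, 6, 10): truth gives -6; no alternative beats it.
Others bid (6, 6, 21): truth gives -6; no alternative beats it.
(Checking all 27 profiles: 1 has a profitable deviation, 26 do not.)

1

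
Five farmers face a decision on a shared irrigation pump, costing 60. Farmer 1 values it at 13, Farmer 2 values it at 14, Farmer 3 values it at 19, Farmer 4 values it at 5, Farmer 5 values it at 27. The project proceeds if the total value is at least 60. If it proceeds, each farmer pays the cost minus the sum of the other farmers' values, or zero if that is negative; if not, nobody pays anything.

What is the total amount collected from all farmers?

Total value 78 ≥ cost 60, so it is built.
Farmer 1: others sum to 65; max(0, 60 - 65) = 0.
Farmer 2: others sum to 64; max(0, 60 - 64) = 0.
Farmer 3: others sum to 59; max(0, 60 - 59) = 1.
Farmer 4: others sum to 73; max(0, 60 - 73) = 0.
Farmer 5: others sum to 51; max(0, 60 - 51) = 9.
Total collected = 0 + 0 + 1 + 0 + 9 = 10.

10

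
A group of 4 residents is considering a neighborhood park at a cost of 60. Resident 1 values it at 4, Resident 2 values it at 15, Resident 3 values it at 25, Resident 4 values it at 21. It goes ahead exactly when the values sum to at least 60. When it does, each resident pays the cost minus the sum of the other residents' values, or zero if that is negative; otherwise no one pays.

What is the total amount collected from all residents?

46

Total value 65 ≥ cost 60, so it is built.
Resident 1: others sum to 61; max(0, 60 - 61) = 0.
Resident 2: others sum to 50; max(0, 60 - 50) = 10.
Resident 3: others sum to 40; max(0, 60 - 40) = 20.
Resident 4: others sum to 44; max(0, 60 - 44) = 16.
Total collected = 0 + 10 + 20 + 16 = 46.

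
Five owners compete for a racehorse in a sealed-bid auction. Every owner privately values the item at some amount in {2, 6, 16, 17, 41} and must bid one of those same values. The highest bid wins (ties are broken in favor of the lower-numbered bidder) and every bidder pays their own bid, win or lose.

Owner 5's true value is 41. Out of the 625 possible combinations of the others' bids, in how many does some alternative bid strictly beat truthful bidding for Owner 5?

Others bid (2, 2, 2, 2): truth gives 0; bid 6 gives 35 > 0. Violating.
Others bid (2, 2, 2, 6): truth gives 0; bid 16 gives 25 > 0. Violating.
Others bid (2, 2, 2, 16): truth gives 0; bid 17 gives 24 > 0. Violating.
Others bid (2, 2, 2, 41): truth gives -41; bid 2 gives -2 > -41. Violating.
Others bid (2, 2, 2, 17): truth gives 0; no alternative beats it.
Others bid (2, 2, 6, 17): truth gives 0; no alternative beats it.
(Checking all 625 profiles: 450 have a profitable deviation, 175 do not.)

450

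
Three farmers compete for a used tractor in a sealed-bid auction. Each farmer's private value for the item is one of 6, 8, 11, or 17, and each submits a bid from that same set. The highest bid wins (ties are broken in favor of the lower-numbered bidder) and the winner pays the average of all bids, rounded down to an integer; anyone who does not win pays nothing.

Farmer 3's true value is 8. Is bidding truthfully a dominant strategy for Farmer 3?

Yes

Check each profile of the others' bids and compare truth against every alternative bid.
Others bid (6, 6): truth gives 2, best alternative gives 1.
Others bid (6, 8): truth gives 0, best alternative gives 0.
Others bid (6, 11): truth gives 0, best alternative gives 0.
Others bid (6, 17): truth gives 0, best alternative gives 0.
Others bid (8, 6): truth gives 0, best alternative gives 0.
Others bid (8, 8): truth gives 0, best alternative gives 0.
(Remaining 10 profiles checked similarly; truth is weakly best in each.)
In every case the truthful bid is at least as good as any alternative, so it is a dominant strategy.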